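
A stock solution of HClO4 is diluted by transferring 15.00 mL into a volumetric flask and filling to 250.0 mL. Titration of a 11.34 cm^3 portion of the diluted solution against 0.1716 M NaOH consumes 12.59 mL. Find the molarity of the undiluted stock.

n(NaOH) = 0.1716 x 0.01259 = 0.002160 mol.
n(HClO4) in the aliquot = 0.002160 mol.
[diluted HClO4] = 0.002160 / 0.01134 = 0.1905 M.
Dilution factor = 250.0/15.00 = 16.67, so [stock] = 0.1905 x 16.67 = 3.18 M.

3.18 M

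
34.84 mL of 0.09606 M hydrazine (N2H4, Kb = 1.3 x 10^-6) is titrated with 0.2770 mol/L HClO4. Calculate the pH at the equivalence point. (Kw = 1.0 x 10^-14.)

n(N2H4) = 0.09606 x 0.03484 = 0.003347 mol; V(HClO4) at equivalence = 0.003347/0.2770 = 0.01208 L.
At equivalence the base is fully converted to N2H5+; total volume = 0.04692 L, so [N2H5+] = 0.003347/0.04692 = 0.07133 M.
Ka(N2H5+) = Kw/Kb = 1.0e-14 / 1.3 x 10^-6 = 7.69e-9.
[H^+] = sqrt(Ka x [N2H5+]) = sqrt(7.69e-9 x 0.07133) = 2.34e-5 M.
pH = -log(2.34e-5) = 4.63.

4.63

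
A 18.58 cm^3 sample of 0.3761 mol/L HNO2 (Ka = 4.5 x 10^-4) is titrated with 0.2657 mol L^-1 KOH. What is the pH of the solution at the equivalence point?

n(HNO2) = 0.3761 x 0.01858 = 0.006988 mol; V(KOH) at equivalence = 0.006988/0.2657 = 0.02630 L.
At equivalence all the acid is converted to NO2-; total volume = 0.01858 + 0.02630 = 0.04488 L, so [NO2-] = 0.006988/0.04488 = 0.1557 M.
Kb = Kw/Ka = 1.0e-14 / 4.5 x 10^-4 = 2.22e-11.
[OH^-] = sqrt(Kb x [NO2-]) = sqrt(2.22e-11 x 0.1557) = 1.86e-6 M.
pOH = 5.73, so pH = 14.00 - 5.73 = 8.27.

8.27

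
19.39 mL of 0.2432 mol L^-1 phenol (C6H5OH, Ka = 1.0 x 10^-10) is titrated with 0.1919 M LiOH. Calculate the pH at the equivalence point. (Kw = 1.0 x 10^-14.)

11.52

n(C6H5OH) = 0.2432 x 0.01939 = 0.004716 mol; V(LiOH) at equivalence = 0.004716/0.1919 = 0.02457 L.
At equivalence all the acid is converted to C6H5O-; total volume = 0.01939 + 0.02457 = 0.04396 L, so [C6H5O-] = 0.004716/0.04396 = 0.1073 M.
Kb = Kw/Ka = 1.0e-14 / 1.0 x 10^-10 = 0.000100.
[OH^-] = sqrt(Kb x [C6H5O-]) = sqrt(0.000100 x 0.1073) = 0.00328 M.
pOH = 2.48, so pH = 14.00 - 2.48 = 11.52.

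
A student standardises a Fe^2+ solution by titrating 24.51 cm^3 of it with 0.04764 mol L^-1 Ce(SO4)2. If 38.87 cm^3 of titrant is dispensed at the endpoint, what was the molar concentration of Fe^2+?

n(Ce(SO4)2) = 0.04764 x 0.03887 = 0.001852 mol.
From the balanced equation, 1 mol Ce(SO4)2 reacts with 1 mol Fe^2+, so n(Fe^2+) = 0.001852 x 1/1 = 0.001852 mol.
[Fe^2+] = 0.001852 / 0.02451 L = 0.0756 M.

0.0756 M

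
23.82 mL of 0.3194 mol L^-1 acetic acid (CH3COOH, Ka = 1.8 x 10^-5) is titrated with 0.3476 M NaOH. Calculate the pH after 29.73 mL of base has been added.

12.71

n(acid) = 0.3194 x 0.02382 = 0.007608 mol; n(NaOH) added = 0.3476 x 0.02973 = 0.01033 mol.
Base is in excess by 0.01033 - 0.007608 = 0.002726 mol in a total volume of 0.05355 L.
[OH^-] = 0.002726/0.05355 = 0.05091 M, so pOH = 1.29 and pH = 14.00 - 1.29 = 12.71.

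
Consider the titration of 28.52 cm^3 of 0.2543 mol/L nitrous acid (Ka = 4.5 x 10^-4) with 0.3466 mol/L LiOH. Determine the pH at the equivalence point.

8.26

n(HNO2) = 0.2543 x 0.02852 = 0.007253 mol; V(LiOH) at equivalence = 0.007253/0.3466 = 0.02093 L.
At equivalence all the acid is converted to NO2-; total volume = 0.02852 + 0.02093 = 0.04945 L, so [NO2-] = 0.007253/0.04945 = 0.1467 M.
Kb = Kw/Ka = 1.0e-14 / 4.5 x 10^-4 = 2.22e-11.
[OH^-] = sqrt(Kb x [NO2-]) = sqrt(2.22e-11 x 0.1467) = 1.81e-6 M.
pOH = 5.74, so pH = 14.00 - 5.74 = 8.26.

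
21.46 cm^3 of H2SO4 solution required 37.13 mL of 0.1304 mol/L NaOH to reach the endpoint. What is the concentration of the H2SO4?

n(NaOH) delivered = 0.1304 x 0.03713 = 0.004842 mol.
The reaction is 1 H2SO4 + 2 NaOH, so n(H2SO4) = 0.004842 x 1/2 = 0.002421 mol.
[H2SO4] = 0.002421 mol / 0.02146 L = 0.113 M.

0.113 M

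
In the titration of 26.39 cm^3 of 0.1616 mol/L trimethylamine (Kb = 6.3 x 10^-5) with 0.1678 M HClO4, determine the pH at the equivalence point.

5.44

n((CH3)3N) = 0.1616 x 0.02639 = 0.004265 mol; V(HClO4) at equivalence = 0.004265/0.1678 = 0.02541 L.
At equivalence the base is fully converted to (CH3)3NH+; total volume = 0.05180 L, so [(CH3)3NH+] = 0.004265/0.05180 = 0.08232 M.
Ka((CH3)3NH+) = Kw/Kb = 1.0e-14 / 6.3 x 10^-5 = 1.59e-10.
[H^+] = sqrt(Ka x [(CH3)3NH+]) = sqrt(1.59e-10 x 0.08232) = 3.61e-6 M.
pH = -log(3.61e-6) = 5.44.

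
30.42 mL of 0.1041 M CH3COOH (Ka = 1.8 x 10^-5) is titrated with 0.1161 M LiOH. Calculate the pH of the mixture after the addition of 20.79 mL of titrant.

Initial n(CH3COOH) = 0.1041 x 0.03042 = 0.003167 mol.
n(LiOH) added = 0.1161 x 0.02079 = 0.002414 mol, converting that many moles of CH3COOH to CH3COO-.
Remaining n(CH3COOH) = 0.0007530 mol; n(CH3COO-) = 0.002414 mol.
By Henderson-Hasselbalch, pH = pKa + log([A^-]/[HA]) = 4.74 + log(0.002414/0.0007530) = 4.74 + (+0.51) = 5.25.

5.25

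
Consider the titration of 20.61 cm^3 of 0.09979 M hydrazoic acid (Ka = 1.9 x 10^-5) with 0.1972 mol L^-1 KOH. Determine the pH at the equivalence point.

n(HN3) = 0.09979 x 0.02061 = 0.002057 mol; V(KOH) at equivalence = 0.002057/0.1972 = 0.01043 L.
At equivalence all the acid is converted to N3-; total volume = 0.02061 + 0.01043 = 0.03104 L, so [N3-] = 0.002057/0.03104 = 0.06626 M.
Kb = Kw/Ka = 1.0e-14 / 1.9 x 10^-5 = 5.26e-10.
[OH^-] = sqrt(Kb x [N3-]) = sqrt(5.26e-10 x 0.06626) = 5.91e-6 M.
pOH = 5.23, so pH = 14.00 - 5.23 = 8.77.

8.77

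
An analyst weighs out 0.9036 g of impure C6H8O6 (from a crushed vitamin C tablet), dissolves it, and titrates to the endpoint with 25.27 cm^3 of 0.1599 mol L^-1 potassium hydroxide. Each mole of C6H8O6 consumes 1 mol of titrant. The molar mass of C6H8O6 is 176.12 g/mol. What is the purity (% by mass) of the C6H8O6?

78.8%

n(KOH) = 0.1599 x 0.02527 = 0.004041 mol.
n(C6H8O6) = 0.004041 / 1 = 0.004041 mol.
mass of C6H8O6 = 0.004041 x 176.12 = 0.7116 g.
% purity = 0.7116 / 0.9036 x 100 = 78.8%.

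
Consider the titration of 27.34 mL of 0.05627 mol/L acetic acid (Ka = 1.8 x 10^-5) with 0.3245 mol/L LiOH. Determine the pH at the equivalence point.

n(CH3COOH) = 0.05627 x 0.02734 = 0.001538 mol; V(LiOH) at equivalence = 0.001538/0.3245 = 0.004741 L.
At equivalence all the acid is converted to CH3COO-; total volume = 0.02734 + 0.004741 = 0.03208 L, so [CH3COO-] = 0.001538/0.03208 = 0.04795 M.
Kb = Kw/Ka = 1.0e-14 / 1.8 x 10^-5 = 5.56e-10.
[OH^-] = sqrt(Kb x [CH3COO-]) = sqrt(5.56e-10 x 0.04795) = 5.16e-6 M.
pOH = 5.29, so pH = 14.00 - 5.29 = 8.71.

8.71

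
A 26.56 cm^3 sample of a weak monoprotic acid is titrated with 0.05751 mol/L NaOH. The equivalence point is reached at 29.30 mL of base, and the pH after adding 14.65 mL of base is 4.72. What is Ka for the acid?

1.9 x 10^-5

14.65 mL is half of the equivalence volume, so this is the half-equivalence point where [HA] = [A^-].
At half-equivalence pH = pKa, so pKa = 4.72.
Ka = 10^(-4.72) = 1.9 x 10^-5.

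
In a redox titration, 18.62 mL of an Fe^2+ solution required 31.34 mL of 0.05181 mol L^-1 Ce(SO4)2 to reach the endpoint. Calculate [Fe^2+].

n(Ce(SO4)2) = 0.05181 x 0.03134 = 0.001624 mol.
From the balanced equation, 1 mol Ce(SO4)2 reacts with 1 mol Fe^2+, so n(Fe^2+) = 0.001624 x 1/1 = 0.001624 mol.
[Fe^2+] = 0.001624 / 0.01862 L = 0.0872 M.

0.0872 M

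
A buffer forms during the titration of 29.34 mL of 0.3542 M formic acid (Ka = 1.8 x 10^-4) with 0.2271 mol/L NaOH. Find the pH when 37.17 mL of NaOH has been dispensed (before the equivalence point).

Initial n(HCOOH) = 0.3542 x 0.02934 = 0.01039 mol.
n(NaOH) added = 0.2271 x 0.03717 = 0.008441 mol, converting that many moles of HCOOH to HCOO-.
Remaining n(HCOOH) = 0.001951 mol; n(HCOO-) = 0.008441 mol.
By Henderson-Hasselbalch, pH = pKa + log([A^-]/[HA]) = 3.74 + log(0.008441/0.001951) = 3.74 + (+0.64) = 4.38.

4.38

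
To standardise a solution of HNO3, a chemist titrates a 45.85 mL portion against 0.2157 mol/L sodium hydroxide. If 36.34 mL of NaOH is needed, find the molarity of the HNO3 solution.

0.171 M

n(NaOH) delivered = 0.2157 x 0.03634 = 0.007839 mol.
For a 1:1 reaction, n(HNO3) = 0.007839 mol.
[HNO3] = 0.007839 mol / 0.04585 L = 0.171 M.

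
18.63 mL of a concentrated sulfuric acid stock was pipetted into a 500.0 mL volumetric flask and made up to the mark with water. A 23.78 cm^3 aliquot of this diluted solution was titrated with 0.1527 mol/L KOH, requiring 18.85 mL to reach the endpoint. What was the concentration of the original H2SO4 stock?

n(KOH) = 0.1527 x 0.01885 = 0.002878 mol.
n(H2SO4) in the aliquot = 0.002878 x 1/2 = 0.001439 mol.
[diluted H2SO4] = 0.001439 / 0.02378 = 0.06052 M.
Dilution factor = 500.0/18.63 = 26.84, so [stock] = 0.06052 x 26.84 = 1.62 M.

1.62 M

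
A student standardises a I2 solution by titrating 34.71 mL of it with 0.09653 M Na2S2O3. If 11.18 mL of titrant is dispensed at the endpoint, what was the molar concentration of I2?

0.0155 M

n(Na2S2O3) = 0.09653 x 0.01118 = 0.001079 mol.
From the balanced equation, 2 mol Na2S2O3 reacts with 1 mol I2, so n(I2) = 0.001079 x 1/2 = 0.0005396 mol.
[I2] = 0.0005396 / 0.03471 L = 0.0155 M.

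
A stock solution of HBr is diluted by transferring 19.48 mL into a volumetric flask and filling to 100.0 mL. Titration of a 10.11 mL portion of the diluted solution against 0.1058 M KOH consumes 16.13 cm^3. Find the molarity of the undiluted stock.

n(KOH) = 0.1058 x 0.01613 = 0.001707 mol.
n(HBr) in the aliquot = 0.001707 mol.
[diluted HBr] = 0.001707 / 0.01011 = 0.1688 M.
Dilution factor = 100.0/19.48 = 5.133, so [stock] = 0.1688 x 5.133 = 0.867 M.

0.867 M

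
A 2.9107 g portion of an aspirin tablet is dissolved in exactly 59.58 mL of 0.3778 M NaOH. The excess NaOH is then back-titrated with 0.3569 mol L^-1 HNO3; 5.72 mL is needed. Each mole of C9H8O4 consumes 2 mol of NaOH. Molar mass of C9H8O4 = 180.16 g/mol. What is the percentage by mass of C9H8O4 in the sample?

63.3%

Total n(NaOH) added = 0.3778 x 0.05958 = 0.02251 mol.
n(HNO3) used = 0.3569 x 0.005720 = 0.002041 mol, which equals the excess n(NaOH).
So n(NaOH) consumed by the sample = 0.02251 - 0.002041 = 0.02047 mol.
n(C9H8O4) = 0.02047 / 2 = 0.01023 mol.
mass C9H8O4 = 0.01023 x 180.16 = 1.844 g, so %C9H8O4 = 1.844/2.9107 x 100 = 63.3%.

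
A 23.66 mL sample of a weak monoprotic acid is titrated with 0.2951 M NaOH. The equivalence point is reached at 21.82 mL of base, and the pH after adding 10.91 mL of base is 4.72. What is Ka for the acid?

1.9 x 10^-5

10.91 mL is half of the equivalence volume, so this is the half-equivalence point where [HA] = [A^-].
At half-equivalence pH = pKa, so pKa = 4.72.
Ka = 10^(-4.72) = 1.9 x 10^-5.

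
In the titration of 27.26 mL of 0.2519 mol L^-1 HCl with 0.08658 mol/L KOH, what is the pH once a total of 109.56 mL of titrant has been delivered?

n(acid) = 0.2519 x 0.02726 = 0.006867 mol; n(KOH) added = 0.08658 x 0.1096 = 0.009486 mol.
Base is in excess by 0.009486 - 0.006867 = 0.002619 mol in a total volume of 0.1368 L.
[OH^-] = 0.002619/0.1368 = 0.01914 M, so pOH = 1.72 and pH = 14.00 - 1.72 = 12.28.

12.28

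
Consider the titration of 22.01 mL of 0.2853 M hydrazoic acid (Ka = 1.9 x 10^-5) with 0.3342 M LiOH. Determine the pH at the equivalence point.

n(HN3) = 0.2853 x 0.02201 = 0.006279 mol; V(LiOH) at equivalence = 0.006279/0.3342 = 0.01879 L.
At equivalence all the acid is converted to N3-; total volume = 0.02201 + 0.01879 = 0.04080 L, so [N3-] = 0.006279/0.04080 = 0.1539 M.
Kb = Kw/Ka = 1.0e-14 / 1.9 x 10^-5 = 5.26e-10.
[OH^-] = sqrt(Kb x [N3-]) = sqrt(5.26e-10 x 0.1539) = 9.00e-6 M.
pOH = 5.05, so pH = 14.00 - 5.05 = 8.95.

8.95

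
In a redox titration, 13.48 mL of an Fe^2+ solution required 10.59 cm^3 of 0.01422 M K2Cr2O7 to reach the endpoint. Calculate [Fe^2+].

n(K2Cr2O7) = 0.01422 x 0.01059 = 0.0001506 mol.
From the balanced equation, 1 mol K2Cr2O7 reacts with 6 mol Fe^2+, so n(Fe^2+) = 0.0001506 x 6/1 = 0.0009035 mol.
[Fe^2+] = 0.0009035 / 0.01348 L = 0.0670 M.

0.0670 M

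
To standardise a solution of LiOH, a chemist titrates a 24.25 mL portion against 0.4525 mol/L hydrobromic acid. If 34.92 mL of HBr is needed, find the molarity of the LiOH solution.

n(HBr) delivered = 0.4525 x 0.03492 = 0.01580 mol.
For a 1:1 reaction, n(LiOH) = 0.01580 mol.
[LiOH] = 0.01580 mol / 0.02425 L = 0.652 M.

0.652 M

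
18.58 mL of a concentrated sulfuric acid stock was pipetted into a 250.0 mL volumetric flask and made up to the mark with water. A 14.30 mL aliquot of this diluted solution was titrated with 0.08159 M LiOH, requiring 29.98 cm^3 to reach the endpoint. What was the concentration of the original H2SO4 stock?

1.15 M

n(LiOH) = 0.08159 x 0.02998 = 0.002446 mol.
n(H2SO4) in the aliquot = 0.002446 x 1/2 = 0.001223 mol.
[diluted H2SO4] = 0.001223 / 0.01430 = 0.08553 M.
Dilution factor = 250.0/18.58 = 13.46, so [stock] = 0.08553 x 13.46 = 1.15 M.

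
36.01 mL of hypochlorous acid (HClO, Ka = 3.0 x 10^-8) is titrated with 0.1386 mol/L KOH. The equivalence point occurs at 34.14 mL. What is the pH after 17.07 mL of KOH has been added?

7.52

17.07 mL is exactly half the equivalence volume (34.14/2), i.e. the half-equivalence point.
There, n(HA) = n(A^-), so pH = pKa = -log(3.0 x 10^-8) = 7.52.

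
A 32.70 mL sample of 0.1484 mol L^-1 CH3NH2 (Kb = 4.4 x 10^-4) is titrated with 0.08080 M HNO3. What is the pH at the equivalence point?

5.96

n(CH3NH2) = 0.1484 x 0.03270 = 0.004853 mol; V(HNO3) at equivalence = 0.004853/0.08080 = 0.06006 L.
At equivalence the base is fully converted to CH3NH3+; total volume = 0.09276 L, so [CH3NH3+] = 0.004853/0.09276 = 0.05232 M.
Ka(CH3NH3+) = Kw/Kb = 1.0e-14 / 4.4 x 10^-4 = 2.27e-11.
[H^+] = sqrt(Ka x [CH3NH3+]) = sqrt(2.27e-11 x 0.05232) = 1.09e-6 M.
pH = -log(1.09e-6) = 5.96.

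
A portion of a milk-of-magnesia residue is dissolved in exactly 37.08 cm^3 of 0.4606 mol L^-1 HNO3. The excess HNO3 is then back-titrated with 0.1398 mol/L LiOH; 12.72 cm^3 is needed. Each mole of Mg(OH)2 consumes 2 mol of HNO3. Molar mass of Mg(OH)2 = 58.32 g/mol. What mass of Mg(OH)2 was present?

0.446 g

Total n(HNO3) added = 0.4606 x 0.03708 = 0.01708 mol.
n(LiOH) used = 0.1398 x 0.01272 = 0.001778 mol, which equals the excess n(HNO3).
So n(HNO3) consumed by the sample = 0.01708 - 0.001778 = 0.01530 mol.
n(Mg(OH)2) = 0.01530 / 2 = 0.007650 mol.
mass = 0.007650 mol x 58.32 g/mol = 0.446 g.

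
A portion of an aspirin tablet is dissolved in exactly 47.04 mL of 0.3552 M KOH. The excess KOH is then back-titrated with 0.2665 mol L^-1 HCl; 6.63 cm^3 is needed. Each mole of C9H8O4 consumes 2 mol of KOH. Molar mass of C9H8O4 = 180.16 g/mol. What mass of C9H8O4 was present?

1.35 g

Total n(KOH) added = 0.3552 x 0.04704 = 0.01671 mol.
n(HCl) used = 0.2665 x 0.006630 = 0.001767 mol, which equals the excess n(KOH).
So n(KOH) consumed by the sample = 0.01671 - 0.001767 = 0.01494 mol.
n(C9H8O4) = 0.01494 / 2 = 0.007471 mol.
mass = 0.007471 mol x 180.16 g/mol = 1.35 g.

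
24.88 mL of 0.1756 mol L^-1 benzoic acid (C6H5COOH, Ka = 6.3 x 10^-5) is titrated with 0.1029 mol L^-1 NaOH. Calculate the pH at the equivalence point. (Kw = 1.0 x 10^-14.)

8.51

n(C6H5COOH) = 0.1756 x 0.02488 = 0.004369 mol; V(NaOH) at equivalence = 0.004369/0.1029 = 0.04246 L.
At equivalence all the acid is converted to C6H5COO-; total volume = 0.02488 + 0.04246 = 0.06734 L, so [C6H5COO-] = 0.004369/0.06734 = 0.06488 M.
Kb = Kw/Ka = 1.0e-14 / 6.3 x 10^-5 = 1.59e-10.
[OH^-] = sqrt(Kb x [C6H5COO-]) = sqrt(1.59e-10 x 0.06488) = 3.21e-6 M.
pOH = 5.49, so pH = 14.00 - 5.49 = 8.51.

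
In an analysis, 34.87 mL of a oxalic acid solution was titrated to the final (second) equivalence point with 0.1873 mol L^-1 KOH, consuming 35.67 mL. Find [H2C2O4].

0.0958 M

n(KOH) = 0.1873 x 0.03567 = 0.006681 mol.
At the final (second) equivalence point, 2 mol OH^- react per mol H2C2O4, so n(H2C2O4) = 0.006681 / 2 = 0.003340 mol.
[H2C2O4] = 0.003340 / 0.03487 L = 0.0958 M.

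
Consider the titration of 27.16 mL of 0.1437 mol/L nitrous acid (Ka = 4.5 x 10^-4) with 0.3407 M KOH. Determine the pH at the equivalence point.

8.18

n(HNO2) = 0.1437 x 0.02716 = 0.003903 mol; V(KOH) at equivalence = 0.003903/0.3407 = 0.01146 L.
At equivalence all the acid is converted to NO2-; total volume = 0.02716 + 0.01146 = 0.03862 L, so [NO2-] = 0.003903/0.03862 = 0.1011 M.
Kb = Kw/Ka = 1.0e-14 / 4.5 x 10^-4 = 2.22e-11.
[OH^-] = sqrt(Kb x [NO2-]) = sqrt(2.22e-11 x 0.1011) = 1.50e-6 M.
pOH = 5.82, so pH = 14.00 - 5.82 = 8.18.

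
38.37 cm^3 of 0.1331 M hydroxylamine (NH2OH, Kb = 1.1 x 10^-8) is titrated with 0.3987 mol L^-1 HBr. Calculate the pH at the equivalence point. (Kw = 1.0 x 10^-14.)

n(NH2OH) = 0.1331 x 0.03837 = 0.005107 mol; V(HBr) at equivalence = 0.005107/0.3987 = 0.01281 L.
At equivalence the base is fully converted to NH3OH+; total volume = 0.05118 L, so [NH3OH+] = 0.005107/0.05118 = 0.09979 M.
Ka(NH3OH+) = Kw/Kb = 1.0e-14 / 1.1 x 10^-8 = 9.09e-7.
[H^+] = sqrt(Ka x [NH3OH+]) = sqrt(9.09e-7 x 0.09979) = 0.000301 M.
pH = -log(0.000301) = 3.52.

3.52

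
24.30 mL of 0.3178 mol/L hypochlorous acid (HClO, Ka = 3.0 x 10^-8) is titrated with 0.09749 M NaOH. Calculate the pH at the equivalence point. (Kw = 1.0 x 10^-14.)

n(HClO) = 0.3178 x 0.02430 = 0.007723 mol; V(NaOH) at equivalence = 0.007723/0.09749 = 0.07921 L.
At equivalence all the acid is converted to ClO-; total volume = 0.02430 + 0.07921 = 0.1035 L, so [ClO-] = 0.007723/0.1035 = 0.07460 M.
Kb = Kw/Ka = 1.0e-14 / 3.0 x 10^-8 = 3.33e-7.
[OH^-] = sqrt(Kb x [ClO-]) = sqrt(3.33e-7 x 0.07460) = 0.000158 M.
pOH = 3.80, so pH = 14.00 - 3.80 = 10.20.

10.20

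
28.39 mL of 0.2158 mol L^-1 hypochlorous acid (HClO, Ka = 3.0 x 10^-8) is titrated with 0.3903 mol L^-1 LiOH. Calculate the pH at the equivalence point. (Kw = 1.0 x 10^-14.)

10.33

n(HClO) = 0.2158 x 0.02839 = 0.006127 mol; V(LiOH) at equivalence = 0.006127/0.3903 = 0.01570 L.
At equivalence all the acid is converted to ClO-; total volume = 0.02839 + 0.01570 = 0.04409 L, so [ClO-] = 0.006127/0.04409 = 0.1390 M.
Kb = Kw/Ka = 1.0e-14 / 3.0 x 10^-8 = 3.33e-7.
[OH^-] = sqrt(Kb x [ClO-]) = sqrt(3.33e-7 x 0.1390) = 0.000215 M.
pOH = 3.67, so pH = 14.00 - 3.67 = 10.33.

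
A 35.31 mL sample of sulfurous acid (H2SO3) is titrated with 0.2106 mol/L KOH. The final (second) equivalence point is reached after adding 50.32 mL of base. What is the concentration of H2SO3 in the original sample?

n(KOH) = 0.2106 x 0.05032 = 0.01060 mol.
At the final (second) equivalence point, 2 mol OH^- react per mol H2SO3, so n(H2SO3) = 0.01060 / 2 = 0.005299 mol.
[H2SO3] = 0.005299 / 0.03531 L = 0.150 M.

0.150 M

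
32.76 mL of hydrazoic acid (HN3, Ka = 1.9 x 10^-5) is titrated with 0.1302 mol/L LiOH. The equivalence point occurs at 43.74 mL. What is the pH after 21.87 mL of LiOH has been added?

21.87 mL is exactly half the equivalence volume (43.74/2), i.e. the half-equivalence point.
There, n(HA) = n(A^-), so pH = pKa = -log(1.9 x 10^-5) = 4.72.

4.72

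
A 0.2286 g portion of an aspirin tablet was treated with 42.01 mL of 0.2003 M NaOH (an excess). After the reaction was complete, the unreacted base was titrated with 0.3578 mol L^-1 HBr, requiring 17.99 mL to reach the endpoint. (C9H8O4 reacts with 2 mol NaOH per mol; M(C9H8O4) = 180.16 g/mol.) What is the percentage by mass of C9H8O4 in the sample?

Total n(NaOH) added = 0.2003 x 0.04201 = 0.008415 mol.
n(HBr) used = 0.3578 x 0.01799 = 0.006437 mol, which equals the excess n(NaOH).
So n(NaOH) consumed by the sample = 0.008415 - 0.006437 = 0.001978 mol.
n(C9H8O4) = 0.001978 / 2 = 0.0009889 mol.
mass C9H8O4 = 0.0009889 x 180.16 = 0.1782 g, so %C9H8O4 = 0.1782/0.2286 x 100 = 77.9%.

77.9%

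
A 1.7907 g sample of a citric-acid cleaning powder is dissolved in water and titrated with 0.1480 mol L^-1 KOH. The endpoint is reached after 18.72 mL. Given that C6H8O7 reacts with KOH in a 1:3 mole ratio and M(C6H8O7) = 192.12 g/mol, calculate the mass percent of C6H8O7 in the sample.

9.91%

n(KOH) = 0.1480 x 0.01872 = 0.002771 mol.
n(C6H8O7) = 0.002771 / 3 = 0.0009235 mol.
mass of C6H8O7 = 0.0009235 x 192.12 = 0.1774 g.
% purity = 0.1774 / 1.7907 x 100 = 9.91%.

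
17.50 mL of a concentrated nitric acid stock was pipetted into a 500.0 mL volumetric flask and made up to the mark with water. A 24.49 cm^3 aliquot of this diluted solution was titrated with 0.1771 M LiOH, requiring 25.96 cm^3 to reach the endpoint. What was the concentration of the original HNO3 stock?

n(LiOH) = 0.1771 x 0.02596 = 0.004598 mol.
n(HNO3) in the aliquot = 0.004598 mol.
[diluted HNO3] = 0.004598 / 0.02449 = 0.1877 M.
Dilution factor = 500.0/17.50 = 28.57, so [stock] = 0.1877 x 28.57 = 5.36 M.

5.36 M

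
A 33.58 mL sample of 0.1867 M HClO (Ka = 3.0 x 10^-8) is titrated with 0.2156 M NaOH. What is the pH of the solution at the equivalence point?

10.26

n(HClO) = 0.1867 x 0.03358 = 0.006269 mol; V(NaOH) at equivalence = 0.006269/0.2156 = 0.02908 L.
At equivalence all the acid is converted to ClO-; total volume = 0.03358 + 0.02908 = 0.06266 L, so [ClO-] = 0.006269/0.06266 = 0.1001 M.
Kb = Kw/Ka = 1.0e-14 / 3.0 x 10^-8 = 3.33e-7.
[OH^-] = sqrt(Kb x [ClO-]) = sqrt(3.33e-7 x 0.1001) = 0.000183 M.
pOH = 3.74, so pH = 14.00 - 3.74 = 10.26.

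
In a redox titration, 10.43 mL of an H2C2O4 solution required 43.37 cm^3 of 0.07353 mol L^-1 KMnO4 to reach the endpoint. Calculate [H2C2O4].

0.764 M

n(KMnO4) = 0.07353 x 0.04337 = 0.003189 mol.
From the balanced equation, 2 mol KMnO4 reacts with 5 mol H2C2O4, so n(H2C2O4) = 0.003189 x 5/2 = 0.007972 mol.
[H2C2O4] = 0.007972 / 0.01043 L = 0.764 M.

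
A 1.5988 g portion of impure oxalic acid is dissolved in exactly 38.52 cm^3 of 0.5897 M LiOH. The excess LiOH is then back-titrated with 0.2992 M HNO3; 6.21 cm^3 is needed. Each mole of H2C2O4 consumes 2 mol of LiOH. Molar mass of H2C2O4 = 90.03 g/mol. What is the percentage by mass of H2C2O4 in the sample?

Total n(LiOH) added = 0.5897 x 0.03852 = 0.02272 mol.
n(HNO3) used = 0.2992 x 0.006210 = 0.001858 mol, which equals the excess n(LiOH).
So n(LiOH) consumed by the sample = 0.02272 - 0.001858 = 0.02086 mol.
n(H2C2O4) = 0.02086 / 2 = 0.01043 mol.
mass H2C2O4 = 0.01043 x 90.03 = 0.9389 g, so %H2C2O4 = 0.9389/1.5988 x 100 = 58.7%.

58.7%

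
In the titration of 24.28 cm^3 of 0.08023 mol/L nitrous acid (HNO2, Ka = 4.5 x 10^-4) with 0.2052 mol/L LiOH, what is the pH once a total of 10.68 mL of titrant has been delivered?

n(acid) = 0.08023 x 0.02428 = 0.001948 mol; n(LiOH) added = 0.2052 x 0.01068 = 0.002192 mol.
Base is in excess by 0.002192 - 0.001948 = 0.0002436 mol in a total volume of 0.03496 L.
[OH^-] = 0.0002436/0.03496 = 0.006967 M, so pOH = 2.16 and pH = 14.00 - 2.16 = 11.84.

11.84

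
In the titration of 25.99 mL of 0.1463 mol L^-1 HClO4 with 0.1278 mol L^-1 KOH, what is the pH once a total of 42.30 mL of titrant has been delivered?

12.37

n(acid) = 0.1463 x 0.02599 = 0.003802 mol; n(KOH) added = 0.1278 x 0.04230 = 0.005406 mol.
Base is in excess by 0.005406 - 0.003802 = 0.001604 mol in a total volume of 0.06829 L.
[OH^-] = 0.001604/0.06829 = 0.02348 M, so pOH = 1.63 and pH = 14.00 - 1.63 = 12.37.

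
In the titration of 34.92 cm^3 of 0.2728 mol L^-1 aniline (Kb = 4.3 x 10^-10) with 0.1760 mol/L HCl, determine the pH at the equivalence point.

2.80

n(C6H5NH2) = 0.2728 x 0.03492 = 0.009526 mol; V(HCl) at equivalence = 0.009526/0.1760 = 0.05413 L.
At equivalence the base is fully converted to C6H5NH3+; total volume = 0.08905 L, so [C6H5NH3+] = 0.009526/0.08905 = 0.1070 M.
Ka(C6H5NH3+) = Kw/Kb = 1.0e-14 / 4.3 x 10^-10 = 2.33e-5.
[H^+] = sqrt(Ka x [C6H5NH3+]) = sqrt(2.33e-5 x 0.1070) = 0.00158 M.
pH = -log(0.00158) = 2.80.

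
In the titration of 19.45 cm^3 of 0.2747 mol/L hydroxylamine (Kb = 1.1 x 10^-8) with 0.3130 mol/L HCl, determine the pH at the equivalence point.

3.44

n(NH2OH) = 0.2747 x 0.01945 = 0.005343 mol; V(HCl) at equivalence = 0.005343/0.3130 = 0.01707 L.
At equivalence the base is fully converted to NH3OH+; total volume = 0.03652 L, so [NH3OH+] = 0.005343/0.03652 = 0.1463 M.
Ka(NH3OH+) = Kw/Kb = 1.0e-14 / 1.1 x 10^-8 = 9.09e-7.
[H^+] = sqrt(Ka x [NH3OH+]) = sqrt(9.09e-7 x 0.1463) = 0.000365 M.
pH = -log(0.000365) = 3.44.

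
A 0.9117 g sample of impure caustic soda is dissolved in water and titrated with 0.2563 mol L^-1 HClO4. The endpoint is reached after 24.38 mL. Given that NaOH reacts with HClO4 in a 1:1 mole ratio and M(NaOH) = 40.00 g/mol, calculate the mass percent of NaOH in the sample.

27.4%

n(HClO4) = 0.2563 x 0.02438 = 0.006249 mol.
n(NaOH) = 0.006249 / 1 = 0.006249 mol.
mass of NaOH = 0.006249 x 40.00 = 0.2499 g.
% purity = 0.2499 / 0.9117 x 100 = 27.4%.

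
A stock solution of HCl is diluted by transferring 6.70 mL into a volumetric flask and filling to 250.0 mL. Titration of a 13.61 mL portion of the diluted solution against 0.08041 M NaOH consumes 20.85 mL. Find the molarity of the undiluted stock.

n(NaOH) = 0.08041 x 0.02085 = 0.001677 mol.
n(HCl) in the aliquot = 0.001677 mol.
[diluted HCl] = 0.001677 / 0.01361 = 0.1232 M.
Dilution factor = 250.0/6.700 = 37.31, so [stock] = 0.1232 x 37.31 = 4.60 M.

4.60 M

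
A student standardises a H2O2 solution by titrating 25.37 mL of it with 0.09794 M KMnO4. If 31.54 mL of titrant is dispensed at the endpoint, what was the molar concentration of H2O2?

n(KMnO4) = 0.09794 x 0.03154 = 0.003089 mol.
From the balanced equation, 2 mol KMnO4 reacts with 5 mol H2O2, so n(H2O2) = 0.003089 x 5/2 = 0.007723 mol.
[H2O2] = 0.007723 / 0.02537 L = 0.304 M.

0.304 M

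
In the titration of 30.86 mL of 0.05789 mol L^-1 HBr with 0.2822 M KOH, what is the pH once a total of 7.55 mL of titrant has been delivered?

n(acid) = 0.05789 x 0.03086 = 0.001786 mol; n(KOH) added = 0.2822 x 0.007550 = 0.002131 mol.
Base is in excess by 0.002131 - 0.001786 = 0.0003441 mol in a total volume of 0.03841 L.
[OH^-] = 0.0003441/0.03841 = 0.008959 M, so pOH = 2.05 and pH = 14.00 - 2.05 = 11.95.

11.95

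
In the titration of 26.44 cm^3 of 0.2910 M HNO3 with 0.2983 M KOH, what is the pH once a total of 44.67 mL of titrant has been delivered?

n(acid) = 0.2910 x 0.02644 = 0.007694 mol; n(KOH) added = 0.2983 x 0.04467 = 0.01333 mol.
Base is in excess by 0.01333 - 0.007694 = 0.005631 mol in a total volume of 0.07111 L.
[OH^-] = 0.005631/0.07111 = 0.07919 M, so pOH = 1.10 and pH = 14.00 - 1.10 = 12.90.

12.90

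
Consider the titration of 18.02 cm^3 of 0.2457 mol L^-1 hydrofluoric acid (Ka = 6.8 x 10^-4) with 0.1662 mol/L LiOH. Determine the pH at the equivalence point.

n(HF) = 0.2457 x 0.01802 = 0.004428 mol; V(LiOH) at equivalence = 0.004428/0.1662 = 0.02664 L.
At equivalence all the acid is converted to F-; total volume = 0.01802 + 0.02664 = 0.04466 L, so [F-] = 0.004428/0.04466 = 0.09914 M.
Kb = Kw/Ka = 1.0e-14 / 6.8 x 10^-4 = 1.47e-11.
[OH^-] = sqrt(Kb x [F-]) = sqrt(1.47e-11 x 0.09914) = 1.21e-6 M.
pOH = 5.92, so pH = 14.00 - 5.92 = 8.08.

8.08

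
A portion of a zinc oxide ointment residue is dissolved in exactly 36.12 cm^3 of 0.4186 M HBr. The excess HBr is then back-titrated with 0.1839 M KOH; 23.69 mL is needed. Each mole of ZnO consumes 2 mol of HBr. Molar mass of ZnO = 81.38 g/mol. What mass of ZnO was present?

Total n(HBr) added = 0.4186 x 0.03612 = 0.01512 mol.
n(KOH) used = 0.1839 x 0.02369 = 0.004357 mol, which equals the excess n(HBr).
So n(HBr) consumed by the sample = 0.01512 - 0.004357 = 0.01076 mol.
n(ZnO) = 0.01076 / 2 = 0.005382 mol.
mass = 0.005382 mol x 81.38 g/mol = 0.438 g.

0.438 g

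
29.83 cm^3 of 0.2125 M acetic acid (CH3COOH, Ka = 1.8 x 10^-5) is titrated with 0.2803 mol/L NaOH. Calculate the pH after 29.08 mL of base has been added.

n(acid) = 0.2125 x 0.02983 = 0.006339 mol; n(NaOH) added = 0.2803 x 0.02908 = 0.008151 mol.
Base is in excess by 0.008151 - 0.006339 = 0.001812 mol in a total volume of 0.05891 L.
[OH^-] = 0.001812/0.05891 = 0.03076 M, so pOH = 1.51 and pH = 14.00 - 1.51 = 12.49.

12.49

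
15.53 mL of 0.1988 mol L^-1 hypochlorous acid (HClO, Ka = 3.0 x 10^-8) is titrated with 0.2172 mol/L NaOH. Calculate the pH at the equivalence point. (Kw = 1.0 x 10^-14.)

n(HClO) = 0.1988 x 0.01553 = 0.003087 mol; V(NaOH) at equivalence = 0.003087/0.2172 = 0.01421 L.
At equivalence all the acid is converted to ClO-; total volume = 0.01553 + 0.01421 = 0.02974 L, so [ClO-] = 0.003087/0.02974 = 0.1038 M.
Kb = Kw/Ka = 1.0e-14 / 3.0 x 10^-8 = 3.33e-7.
[OH^-] = sqrt(Kb x [ClO-]) = sqrt(3.33e-7 x 0.1038) = 0.000186 M.
pOH = 3.73, so pH = 14.00 - 3.73 = 10.27.

10.27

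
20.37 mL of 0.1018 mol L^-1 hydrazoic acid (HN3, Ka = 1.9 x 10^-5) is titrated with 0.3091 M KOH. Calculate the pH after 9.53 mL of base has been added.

12.46

n(acid) = 0.1018 x 0.02037 = 0.002074 mol; n(KOH) added = 0.3091 x 0.009530 = 0.002946 mol.
Base is in excess by 0.002946 - 0.002074 = 0.0008721 mol in a total volume of 0.02990 L.
[OH^-] = 0.0008721/0.02990 = 0.02917 M, so pOH = 1.54 and pH = 14.00 - 1.54 = 12.46.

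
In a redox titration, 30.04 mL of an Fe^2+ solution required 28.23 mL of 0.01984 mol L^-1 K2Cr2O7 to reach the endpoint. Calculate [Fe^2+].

0.112 M

n(K2Cr2O7) = 0.01984 x 0.02823 = 0.0005601 mol.
From the balanced equation, 1 mol K2Cr2O7 reacts with 6 mol Fe^2+, so n(Fe^2+) = 0.0005601 x 6/1 = 0.003360 mol.
[Fe^2+] = 0.003360 / 0.03004 L = 0.112 M.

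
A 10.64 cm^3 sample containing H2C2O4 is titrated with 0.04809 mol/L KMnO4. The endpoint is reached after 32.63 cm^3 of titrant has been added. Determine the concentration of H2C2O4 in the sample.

n(KMnO4) = 0.04809 x 0.03263 = 0.001569 mol.
From the balanced equation, 2 mol KMnO4 reacts with 5 mol H2C2O4, so n(H2C2O4) = 0.001569 x 5/2 = 0.003923 mol.
[H2C2O4] = 0.003923 / 0.01064 L = 0.369 M.

0.369 M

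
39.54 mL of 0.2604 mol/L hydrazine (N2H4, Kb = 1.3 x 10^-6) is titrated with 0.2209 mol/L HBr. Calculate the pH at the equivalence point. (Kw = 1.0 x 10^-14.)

n(N2H4) = 0.2604 x 0.03954 = 0.01030 mol; V(HBr) at equivalence = 0.01030/0.2209 = 0.04661 L.
At equivalence the base is fully converted to N2H5+; total volume = 0.08615 L, so [N2H5+] = 0.01030/0.08615 = 0.1195 M.
Ka(N2H5+) = Kw/Kb = 1.0e-14 / 1.3 x 10^-6 = 7.69e-9.
[H^+] = sqrt(Ka x [N2H5+]) = sqrt(7.69e-9 x 0.1195) = 3.03e-5 M.
pH = -log(3.03e-5) = 4.52.

4.52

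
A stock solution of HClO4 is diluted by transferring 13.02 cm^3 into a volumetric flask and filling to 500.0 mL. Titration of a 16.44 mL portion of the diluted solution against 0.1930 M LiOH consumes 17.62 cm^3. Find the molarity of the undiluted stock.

7.94 M

n(LiOH) = 0.1930 x 0.01762 = 0.003401 mol.
n(HClO4) in the aliquot = 0.003401 mol.
[diluted HClO4] = 0.003401 / 0.01644 = 0.2069 M.
Dilution factor = 500.0/13.02 = 38.40, so [stock] = 0.2069 x 38.40 = 7.94 M.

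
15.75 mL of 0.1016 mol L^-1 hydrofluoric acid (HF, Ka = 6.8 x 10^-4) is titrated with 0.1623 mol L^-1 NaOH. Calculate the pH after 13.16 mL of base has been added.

n(acid) = 0.1016 x 0.01575 = 0.001600 mol; n(NaOH) added = 0.1623 x 0.01316 = 0.002136 mol.
Base is in excess by 0.002136 - 0.001600 = 0.0005357 mol in a total volume of 0.02891 L.
[OH^-] = 0.0005357/0.02891 = 0.01853 M, so pOH = 1.73 and pH = 14.00 - 1.73 = 12.27.

12.27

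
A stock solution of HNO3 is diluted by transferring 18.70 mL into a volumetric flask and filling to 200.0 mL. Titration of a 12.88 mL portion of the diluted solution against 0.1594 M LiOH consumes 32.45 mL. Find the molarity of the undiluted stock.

n(LiOH) = 0.1594 x 0.03245 = 0.005173 mol.
n(HNO3) in the aliquot = 0.005173 mol.
[diluted HNO3] = 0.005173 / 0.01288 = 0.4016 M.
Dilution factor = 200.0/18.70 = 10.70, so [stock] = 0.4016 x 10.70 = 4.30 M.

4.30 M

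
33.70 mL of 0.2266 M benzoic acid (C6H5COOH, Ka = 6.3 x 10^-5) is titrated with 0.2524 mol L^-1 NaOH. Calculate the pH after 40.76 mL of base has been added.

12.55

n(acid) = 0.2266 x 0.03370 = 0.007636 mol; n(NaOH) added = 0.2524 x 0.04076 = 0.01029 mol.
Base is in excess by 0.01029 - 0.007636 = 0.002651 mol in a total volume of 0.07446 L.
[OH^-] = 0.002651/0.07446 = 0.03561 M, so pOH = 1.45 and pH = 14.00 - 1.45 = 12.55.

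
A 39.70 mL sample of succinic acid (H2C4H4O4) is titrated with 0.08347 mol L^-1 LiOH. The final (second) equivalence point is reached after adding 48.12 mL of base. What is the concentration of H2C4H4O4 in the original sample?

0.0506 M

n(LiOH) = 0.08347 x 0.04812 = 0.004017 mol.
At the final (second) equivalence point, 2 mol OH^- react per mol H2C4H4O4, so n(H2C4H4O4) = 0.004017 / 2 = 0.002008 mol.
[H2C4H4O4] = 0.002008 / 0.03970 L = 0.0506 M.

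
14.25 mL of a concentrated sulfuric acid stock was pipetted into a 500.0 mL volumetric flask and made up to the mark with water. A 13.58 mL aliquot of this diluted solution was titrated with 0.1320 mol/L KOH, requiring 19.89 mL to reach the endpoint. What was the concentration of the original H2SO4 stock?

n(KOH) = 0.1320 x 0.01989 = 0.002625 mol.
n(H2SO4) in the aliquot = 0.002625 x 1/2 = 0.001313 mol.
[diluted H2SO4] = 0.001313 / 0.01358 = 0.09667 M.
Dilution factor = 500.0/14.25 = 35.09, so [stock] = 0.09667 x 35.09 = 3.39 M.

3.39 M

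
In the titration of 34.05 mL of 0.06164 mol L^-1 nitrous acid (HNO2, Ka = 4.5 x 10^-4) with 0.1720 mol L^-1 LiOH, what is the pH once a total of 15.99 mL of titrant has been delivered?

n(acid) = 0.06164 x 0.03405 = 0.002099 mol; n(LiOH) added = 0.1720 x 0.01599 = 0.002750 mol.
Base is in excess by 0.002750 - 0.002099 = 0.0006514 mol in a total volume of 0.05004 L.
[OH^-] = 0.0006514/0.05004 = 0.01302 M, so pOH = 1.89 and pH = 14.00 - 1.89 = 12.11.

12.11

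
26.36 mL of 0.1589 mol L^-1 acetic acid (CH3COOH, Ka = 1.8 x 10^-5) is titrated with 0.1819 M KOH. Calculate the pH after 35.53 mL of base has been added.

12.57

n(acid) = 0.1589 x 0.02636 = 0.004189 mol; n(KOH) added = 0.1819 x 0.03553 = 0.006463 mol.
Base is in excess by 0.006463 - 0.004189 = 0.002274 mol in a total volume of 0.06189 L.
[OH^-] = 0.002274/0.06189 = 0.03675 M, so pOH = 1.43 and pH = 14.00 - 1.43 = 12.57.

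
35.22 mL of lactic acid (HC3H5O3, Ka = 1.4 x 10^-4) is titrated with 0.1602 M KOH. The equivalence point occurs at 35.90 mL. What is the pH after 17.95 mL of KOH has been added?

17.95 mL is exactly half the equivalence volume (35.90/2), i.e. the half-equivalence point.
There, n(HA) = n(A^-), so pH = pKa = -log(1.4 x 10^-4) = 3.85.

3.85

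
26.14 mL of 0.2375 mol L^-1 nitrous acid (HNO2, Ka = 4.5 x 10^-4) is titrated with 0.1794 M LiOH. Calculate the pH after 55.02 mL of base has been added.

n(acid) = 0.2375 x 0.02614 = 0.006208 mol; n(LiOH) added = 0.1794 x 0.05502 = 0.009871 mol.
Base is in excess by 0.009871 - 0.006208 = 0.003662 mol in a total volume of 0.08116 L.
[OH^-] = 0.003662/0.08116 = 0.04512 M, so pOH = 1.35 and pH = 14.00 - 1.35 = 12.65.

12.65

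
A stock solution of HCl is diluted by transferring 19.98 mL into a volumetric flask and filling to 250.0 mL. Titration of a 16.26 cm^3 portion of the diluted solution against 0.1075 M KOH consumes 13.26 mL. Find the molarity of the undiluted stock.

n(KOH) = 0.1075 x 0.01326 = 0.001425 mol.
n(HCl) in the aliquot = 0.001425 mol.
[diluted HCl] = 0.001425 / 0.01626 = 0.08767 M.
Dilution factor = 250.0/19.98 = 12.51, so [stock] = 0.08767 x 12.51 = 1.10 M.

1.10 M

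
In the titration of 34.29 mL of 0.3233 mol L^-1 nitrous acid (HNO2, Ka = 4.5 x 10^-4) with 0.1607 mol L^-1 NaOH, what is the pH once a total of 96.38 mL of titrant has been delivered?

n(acid) = 0.3233 x 0.03429 = 0.01109 mol; n(NaOH) added = 0.1607 x 0.09638 = 0.01549 mol.
Base is in excess by 0.01549 - 0.01109 = 0.004402 mol in a total volume of 0.1307 L.
[OH^-] = 0.004402/0.1307 = 0.03369 M, so pOH = 1.47 and pH = 14.00 - 1.47 = 12.53.

12.53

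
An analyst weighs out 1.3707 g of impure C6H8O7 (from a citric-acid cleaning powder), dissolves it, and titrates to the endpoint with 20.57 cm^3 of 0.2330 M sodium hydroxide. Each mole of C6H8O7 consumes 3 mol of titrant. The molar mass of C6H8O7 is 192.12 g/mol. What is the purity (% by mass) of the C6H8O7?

n(NaOH) = 0.2330 x 0.02057 = 0.004793 mol.
n(C6H8O7) = 0.004793 / 3 = 0.001598 mol.
mass of C6H8O7 = 0.001598 x 192.12 = 0.3069 g.
% purity = 0.3069 / 1.3707 x 100 = 22.4%.

22.4%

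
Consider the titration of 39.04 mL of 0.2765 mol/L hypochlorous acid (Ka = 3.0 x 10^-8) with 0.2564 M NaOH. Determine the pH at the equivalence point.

10.32

n(HClO) = 0.2765 x 0.03904 = 0.01079 mol; V(NaOH) at equivalence = 0.01079/0.2564 = 0.04210 L.
At equivalence all the acid is converted to ClO-; total volume = 0.03904 + 0.04210 = 0.08114 L, so [ClO-] = 0.01079/0.08114 = 0.1330 M.
Kb = Kw/Ka = 1.0e-14 / 3.0 x 10^-8 = 3.33e-7.
[OH^-] = sqrt(Kb x [ClO-]) = sqrt(3.33e-7 x 0.1330) = 0.000211 M.
pOH = 3.68, so pH = 14.00 - 3.68 = 10.32.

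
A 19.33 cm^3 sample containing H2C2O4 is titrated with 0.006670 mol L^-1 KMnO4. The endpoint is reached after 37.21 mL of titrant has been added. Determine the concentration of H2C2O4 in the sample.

n(KMnO4) = 0.006670 x 0.03721 = 0.0002482 mol.
From the balanced equation, 2 mol KMnO4 reacts with 5 mol H2C2O4, so n(H2C2O4) = 0.0002482 x 5/2 = 0.0006205 mol.
[H2C2O4] = 0.0006205 / 0.01933 L = 0.0321 M.

0.0321 M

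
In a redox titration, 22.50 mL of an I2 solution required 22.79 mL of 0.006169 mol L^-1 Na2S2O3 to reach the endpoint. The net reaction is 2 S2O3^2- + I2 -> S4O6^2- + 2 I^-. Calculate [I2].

0.00312 M

n(Na2S2O3) = 0.006169 x 0.02279 = 0.0001406 mol.
From the balanced equation, 2 mol Na2S2O3 reacts with 1 mol I2, so n(I2) = 0.0001406 x 1/2 = 7.030e-5 mol.
[I2] = 7.030e-5 / 0.02250 L = 0.00312 M.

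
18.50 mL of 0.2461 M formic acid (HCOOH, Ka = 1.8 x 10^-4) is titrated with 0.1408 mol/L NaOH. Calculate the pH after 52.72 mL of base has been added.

12.61

n(acid) = 0.2461 x 0.01850 = 0.004553 mol; n(NaOH) added = 0.1408 x 0.05272 = 0.007423 mol.
Base is in excess by 0.007423 - 0.004553 = 0.002870 mol in a total volume of 0.07122 L.
[OH^-] = 0.002870/0.07122 = 0.04030 M, so pOH = 1.39 and pH = 14.00 - 1.39 = 12.61.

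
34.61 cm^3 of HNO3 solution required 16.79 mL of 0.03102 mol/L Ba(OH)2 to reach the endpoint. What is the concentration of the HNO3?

0.0301 M

n(Ba(OH)2) delivered = 0.03102 x 0.01679 = 0.0005208 mol.
The reaction is 2 HNO3 + 1 Ba(OH)2, so n(HNO3) = 0.0005208 x 2/1 = 0.001042 mol.
[HNO3] = 0.001042 mol / 0.03461 L = 0.0301 M.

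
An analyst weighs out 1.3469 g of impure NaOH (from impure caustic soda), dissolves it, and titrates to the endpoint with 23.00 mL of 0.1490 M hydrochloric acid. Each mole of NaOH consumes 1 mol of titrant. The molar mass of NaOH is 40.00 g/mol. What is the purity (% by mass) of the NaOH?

10.2%

n(HCl) = 0.1490 x 0.02300 = 0.003427 mol.
n(NaOH) = 0.003427 / 1 = 0.003427 mol.
mass of NaOH = 0.003427 x 40.00 = 0.1371 g.
% purity = 0.1371 / 1.3469 x 100 = 10.2%.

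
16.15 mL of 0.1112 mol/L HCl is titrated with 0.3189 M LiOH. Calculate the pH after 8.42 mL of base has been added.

n(acid) = 0.1112 x 0.01615 = 0.001796 mol; n(LiOH) added = 0.3189 x 0.008420 = 0.002685 mol.
Base is in excess by 0.002685 - 0.001796 = 0.0008893 mol in a total volume of 0.02457 L.
[OH^-] = 0.0008893/0.02457 = 0.03619 M, so pOH = 1.44 and pH = 14.00 - 1.44 = 12.56.

12.56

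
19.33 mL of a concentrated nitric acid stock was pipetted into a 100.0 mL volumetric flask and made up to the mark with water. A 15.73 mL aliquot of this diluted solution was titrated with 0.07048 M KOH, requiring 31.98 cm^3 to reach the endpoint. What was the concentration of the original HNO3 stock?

0.741 M

n(KOH) = 0.07048 x 0.03198 = 0.002254 mol.
n(HNO3) in the aliquot = 0.002254 mol.
[diluted HNO3] = 0.002254 / 0.01573 = 0.1433 M.
Dilution factor = 100.0/19.33 = 5.173, so [stock] = 0.1433 x 5.173 = 0.741 M.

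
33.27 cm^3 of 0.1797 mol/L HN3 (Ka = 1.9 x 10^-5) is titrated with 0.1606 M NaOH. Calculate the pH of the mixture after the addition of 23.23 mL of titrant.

Initial n(HN3) = 0.1797 x 0.03327 = 0.005979 mol.
n(NaOH) added = 0.1606 x 0.02323 = 0.003731 mol, converting that many moles of HN3 to N3-.
Remaining n(HN3) = 0.002248 mol; n(N3-) = 0.003731 mol.
By Henderson-Hasselbalch, pH = pKa + log([A^-]/[HA]) = 4.72 + log(0.003731/0.002248) = 4.72 + (+0.22) = 4.94.

4.94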